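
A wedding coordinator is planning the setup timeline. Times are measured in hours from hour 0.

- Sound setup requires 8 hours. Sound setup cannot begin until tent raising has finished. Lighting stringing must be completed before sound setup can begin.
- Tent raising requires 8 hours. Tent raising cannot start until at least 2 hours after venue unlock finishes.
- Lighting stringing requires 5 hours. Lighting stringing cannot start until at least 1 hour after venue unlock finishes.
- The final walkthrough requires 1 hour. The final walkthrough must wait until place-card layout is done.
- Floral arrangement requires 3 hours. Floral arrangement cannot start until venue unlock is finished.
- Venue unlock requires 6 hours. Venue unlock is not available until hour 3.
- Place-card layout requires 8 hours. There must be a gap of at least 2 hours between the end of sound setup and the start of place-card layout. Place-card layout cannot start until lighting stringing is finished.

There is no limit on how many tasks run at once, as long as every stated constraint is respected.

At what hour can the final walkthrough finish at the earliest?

After its own release at hour 3, venue unlock can start at hour 3 and finishes at hour 9.
After venue unlock (finishes hour 9, plus 1-hour gap → hour 10), lighting stringing can start at hour 10 and finishes at hour 15.
Tent raising cannot begin until venue unlock (finishes hour 9, plus 2-hour gap → hour 11). It runs from hour 11 to 11 + 8 = hour 19.
For sound setup: tent raising (finishes hour 19); lighting stringing (finishes hour 15). Taking the maximum gives a start of hour 19, and it finishes at 19 + 8 = hour 27.
Place-card layout cannot start until sound setup (finishes hour 27, plus 2-hour gap → hour 29); lighting stringing (finishes hour 15). The controlling bound is hour 29, so place-card layout finishes at 29 + 8 = hour 37.
After place-card layout (finishes hour 37), the final walkthrough can start at hour 37 and finishes at hour 38.

38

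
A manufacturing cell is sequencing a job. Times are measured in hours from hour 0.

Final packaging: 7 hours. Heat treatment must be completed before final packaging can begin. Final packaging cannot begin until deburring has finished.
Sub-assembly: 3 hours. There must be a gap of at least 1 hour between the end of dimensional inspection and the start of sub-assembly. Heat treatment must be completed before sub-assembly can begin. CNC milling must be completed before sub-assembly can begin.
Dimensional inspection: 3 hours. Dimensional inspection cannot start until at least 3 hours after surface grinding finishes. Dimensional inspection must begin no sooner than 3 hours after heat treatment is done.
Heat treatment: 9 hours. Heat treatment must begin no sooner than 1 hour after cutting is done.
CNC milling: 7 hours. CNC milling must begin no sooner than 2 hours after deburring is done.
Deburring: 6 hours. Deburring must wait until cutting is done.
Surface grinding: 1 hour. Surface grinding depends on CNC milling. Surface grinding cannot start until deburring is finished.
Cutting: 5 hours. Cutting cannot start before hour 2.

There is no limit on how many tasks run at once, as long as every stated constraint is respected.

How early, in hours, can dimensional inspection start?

26

Cutting waits on its own release at hour 2, so it starts at hour 2 and finishes at 2 + 5 = hour 7.
Heat treatment waits on cutting (finishes hour 7, plus 1-hour gap → hour 8), so it starts at hour 8 and finishes at 8 + 9 = hour 17.
Deburring cannot begin until cutting (finishes hour 7). It runs from hour 7 to 7 + 6 = hour 13.
CNC milling waits on deburring (finishes hour 13, plus 2-hour gap → hour 15), so it starts at hour 15 and finishes at 15 + 7 = hour 22.
Surface grinding cannot start until CNC milling (finishes hour 22); deburring (finishes hour 13). The controlling bound is hour 22, so surface grinding finishes at 22 + 1 = hour 23.
Dimensional inspection waits on surface grinding (finishes hour 23, plus 3-hour gap → hour 26); heat treatment (finishes hour 17, plus 3-hour gap → hour 20). The latest of these is hour 26, which is the earliest dimensional inspection can start.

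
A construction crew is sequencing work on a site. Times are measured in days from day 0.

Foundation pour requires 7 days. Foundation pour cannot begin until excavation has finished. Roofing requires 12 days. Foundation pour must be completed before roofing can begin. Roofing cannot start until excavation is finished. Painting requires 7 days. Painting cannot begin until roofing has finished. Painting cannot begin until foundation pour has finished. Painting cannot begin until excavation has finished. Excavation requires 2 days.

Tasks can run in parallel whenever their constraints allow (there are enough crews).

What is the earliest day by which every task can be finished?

28

Nothing blocks excavation, so it runs from day 0 to day 2.
After excavation (finishes day 2), foundation pour can start at day 2 and finishes at day 9.
Roofing has to wait for foundation pour (finishes day 9); excavation (finishes day 2). The latest of these is day 9, so roofing runs day 9 to 9 + 12 = day 21.
Painting cannot start until roofing (finishes day 21); foundation pour (finishes day 9); excavation (finishes day 2). The controlling bound is day 21, so painting finishes at 21 + 7 = day 28.
All tasks are finished once the last one completes. Finish times: Excavation at 2, Foundation pour at 9, Roofing at 21, Painting at 28. The latest is day 28.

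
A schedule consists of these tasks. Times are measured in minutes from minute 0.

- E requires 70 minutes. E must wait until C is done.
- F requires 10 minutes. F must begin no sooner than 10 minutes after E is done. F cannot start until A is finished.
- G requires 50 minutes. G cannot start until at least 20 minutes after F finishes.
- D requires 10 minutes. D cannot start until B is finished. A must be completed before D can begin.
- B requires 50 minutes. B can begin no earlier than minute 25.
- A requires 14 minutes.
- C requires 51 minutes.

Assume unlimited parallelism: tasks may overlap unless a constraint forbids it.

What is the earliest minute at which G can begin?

C has no prerequisites, so it starts at minute 0 and finishes at minute 51.
After C (finishes minute 51), E can start at minute 51 and finishes at minute 121.
A has no prerequisites, so it starts at minute 0 and finishes at minute 14.
F has to wait for E (finishes minute 121, plus 10-minute gap → minute 131); A (finishes minute 14). The latest of these is minute 131, so F runs minute 131 to 131 + 10 = minute 141.
G waits on F (finishes minute 141, plus 20-minute gap → minute 161), so the earliest it can start is minute 161.

161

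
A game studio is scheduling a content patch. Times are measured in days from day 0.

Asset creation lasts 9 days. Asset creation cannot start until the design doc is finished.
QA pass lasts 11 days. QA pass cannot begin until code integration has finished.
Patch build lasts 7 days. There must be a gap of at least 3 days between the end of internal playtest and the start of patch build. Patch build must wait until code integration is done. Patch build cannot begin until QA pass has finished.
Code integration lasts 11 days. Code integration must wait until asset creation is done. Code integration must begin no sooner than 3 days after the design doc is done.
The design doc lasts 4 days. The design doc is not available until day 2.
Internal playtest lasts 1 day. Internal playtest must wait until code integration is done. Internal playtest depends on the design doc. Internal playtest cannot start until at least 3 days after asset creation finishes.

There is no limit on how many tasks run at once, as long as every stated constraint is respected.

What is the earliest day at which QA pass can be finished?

37

The design doc cannot begin until its own release at day 2. It runs from day 2 to 2 + 4 = day 6.
Asset creation cannot begin until the design doc (finishes day 6). It runs from day 6 to 6 + 9 = day 15.
For code integration: asset creation (finishes day 15); the design doc (finishes day 6, plus 3-day gap → day 9). Taking the maximum gives a start of day 15, and it finishes at 15 + 11 = day 26.
After code integration (finishes day 26), QA pass can start at day 26 and finishes at day 37.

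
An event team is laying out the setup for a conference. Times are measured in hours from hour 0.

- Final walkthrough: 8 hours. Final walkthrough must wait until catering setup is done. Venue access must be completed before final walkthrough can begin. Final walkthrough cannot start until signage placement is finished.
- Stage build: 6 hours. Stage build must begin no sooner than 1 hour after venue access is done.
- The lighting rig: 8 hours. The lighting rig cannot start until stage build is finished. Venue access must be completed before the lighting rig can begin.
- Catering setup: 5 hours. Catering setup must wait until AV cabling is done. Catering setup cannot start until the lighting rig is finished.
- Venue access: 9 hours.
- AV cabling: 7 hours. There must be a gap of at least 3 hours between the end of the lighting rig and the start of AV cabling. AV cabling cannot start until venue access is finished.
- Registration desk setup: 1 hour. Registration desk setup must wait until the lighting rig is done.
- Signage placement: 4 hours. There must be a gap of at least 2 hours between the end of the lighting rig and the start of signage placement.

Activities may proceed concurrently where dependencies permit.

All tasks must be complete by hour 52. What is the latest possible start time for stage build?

Nothing follows final walkthrough; the deadline of hour 52 is its only limit. It must start by 52 − 8 = hour 44.
Catering setup has to be done before final walkthrough (must start by hour 44). That means finishing by hour 44, i.e. starting by 44 − 5 = hour 39.
AV cabling has to be done before catering setup (must start by hour 39). That means finishing by hour 39, i.e. starting by 39 − 7 = hour 32.
Registration desk setup must finish by hour 52; it takes 1 hour, so it must start by 52 − 1 = hour 51.
Signage placement must finish before final walkthrough (must start by hour 44). With a 4-hour duration, signage placement must start by 44 − 4 = hour 40.
The lighting rig has several dependents: AV cabling (must start by hour 32, minus 3-hour gap → hour 29); registration desk setup (must start by hour 51); signage placement (must start by hour 40, minus 2-hour gap → hour 38); catering setup (must start by hour 39). The earliest of those limits is hour 29, so the lighting rig must start by 29 − 8 = hour 21.
Stage build feeds into the lighting rig (must start by hour 21); so stage build must finish by hour 21 and therefore start by hour 15.

15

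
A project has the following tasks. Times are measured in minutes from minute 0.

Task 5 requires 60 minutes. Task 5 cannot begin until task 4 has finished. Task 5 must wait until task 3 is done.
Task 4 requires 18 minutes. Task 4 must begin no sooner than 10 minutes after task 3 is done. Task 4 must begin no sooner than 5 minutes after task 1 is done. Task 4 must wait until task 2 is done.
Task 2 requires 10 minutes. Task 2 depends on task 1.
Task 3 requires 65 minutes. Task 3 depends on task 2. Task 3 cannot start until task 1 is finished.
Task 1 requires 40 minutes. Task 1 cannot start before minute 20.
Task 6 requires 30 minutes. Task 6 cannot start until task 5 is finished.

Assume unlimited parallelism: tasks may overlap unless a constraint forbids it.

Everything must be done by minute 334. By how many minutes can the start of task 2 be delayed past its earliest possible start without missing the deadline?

Task 1 cannot begin until its own release at minute 20. It runs from minute 20 to 20 + 40 = minute 60.
Task 2 waits on task 1 (finishes minute 60), so it starts at minute 60 and finishes at 60 + 10 = minute 70.

Working backward from the deadline:
Task 6 has no dependents, so it just needs to finish by minute 334. Starting by 334 − 30 = minute 304 achieves that.
Task 5 has to be done before task 6 (must start by minute 304). That means finishing by minute 304, i.e. starting by 304 − 60 = minute 244.
Since task 5 (must start by minute 244) depends on it, task 4 must finish by minute 244. Backing off its 18-minute duration gives a latest start of minute 226.
Task 3 feeds task 4 (must start by minute 226, minus 10-minute gap → minute 216); task 5 (must start by minute 244). Taking the minimum, task 3 must finish by minute 216 and start by 216 − 65 = minute 151.
For task 2: task 3 (must start by minute 151); task 4 (must start by minute 226). The most restrictive is minute 151; with a 10-minute duration, task 2 must start by minute 141.
So task 2 can start as early as minute 60 and as late as minute 141, giving 141 − 60 = 81 minutes of slack.

81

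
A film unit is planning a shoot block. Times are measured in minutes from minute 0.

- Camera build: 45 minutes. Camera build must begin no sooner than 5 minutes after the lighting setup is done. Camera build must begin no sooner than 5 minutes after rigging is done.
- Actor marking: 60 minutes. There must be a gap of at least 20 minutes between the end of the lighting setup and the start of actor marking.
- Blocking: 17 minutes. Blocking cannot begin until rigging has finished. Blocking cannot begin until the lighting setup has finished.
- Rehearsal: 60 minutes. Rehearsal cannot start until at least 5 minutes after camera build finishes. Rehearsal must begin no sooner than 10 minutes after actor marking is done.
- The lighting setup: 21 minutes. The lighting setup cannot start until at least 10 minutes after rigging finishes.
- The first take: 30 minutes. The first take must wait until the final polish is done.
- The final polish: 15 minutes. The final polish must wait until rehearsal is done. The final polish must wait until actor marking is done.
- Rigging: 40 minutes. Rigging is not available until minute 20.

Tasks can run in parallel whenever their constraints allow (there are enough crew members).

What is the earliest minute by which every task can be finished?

286

Rigging waits on its own release at minute 20, so it starts at minute 20 and finishes at 20 + 40 = minute 60.
The lighting setup waits on rigging (finishes minute 60, plus 10-minute gap → minute 70), so it starts at minute 70 and finishes at 70 + 21 = minute 91.
Actor marking waits on the lighting setup (finishes minute 91, plus 20-minute gap → minute 111), so it starts at minute 111 and finishes at 111 + 60 = minute 171.
Blocking cannot start until rigging (finishes minute 60); the lighting setup (finishes minute 91). The controlling bound is minute 91, so blocking finishes at 91 + 17 = minute 108.
For camera build: the lighting setup (finishes minute 91, plus 5-minute gap → minute 96); rigging (finishes minute 60, plus 5-minute gap → minute 65). Taking the maximum gives a start of minute 96, and it finishes at 96 + 45 = minute 141.
Rehearsal cannot start until camera build (finishes minute 141, plus 5-minute gap → minute 146); actor marking (finishes minute 171, plus 10-minute gap → minute 181). The controlling bound is minute 181, so rehearsal finishes at 181 + 60 = minute 241.
The final polish needs all of rehearsal (finishes minute 241); actor marking (finishes minute 171). That puts its earliest start at minute 241; it finishes at 241 + 15 = minute 256.
The first take waits on the final polish (finishes minute 256), so it starts at minute 256 and finishes at 256 + 30 = minute 286.
All tasks are finished once the last one completes. Finish times: Rigging at 60, The lighting setup at 91, Camera build at 141, Blocking at 108, Actor marking at 171, Rehearsal at 241, The final polish at 256, The first take at 286. The latest is minute 286.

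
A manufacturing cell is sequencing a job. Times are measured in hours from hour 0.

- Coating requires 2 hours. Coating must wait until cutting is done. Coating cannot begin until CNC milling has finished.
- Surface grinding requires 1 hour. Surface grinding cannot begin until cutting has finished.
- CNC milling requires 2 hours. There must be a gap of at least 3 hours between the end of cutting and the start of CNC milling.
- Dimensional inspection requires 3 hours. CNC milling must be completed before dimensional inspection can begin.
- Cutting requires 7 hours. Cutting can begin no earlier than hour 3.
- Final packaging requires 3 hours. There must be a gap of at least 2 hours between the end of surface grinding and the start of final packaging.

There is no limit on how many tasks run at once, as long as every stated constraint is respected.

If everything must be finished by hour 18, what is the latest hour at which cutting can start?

3

Dimensional inspection has no dependents, so it just needs to finish by hour 18. Starting by 18 − 3 = hour 15 achieves that.
Coating must finish by hour 18; it takes 2 hours, so it must start by 18 − 2 = hour 16.
CNC milling feeds dimensional inspection (must start by hour 15); coating (must start by hour 16). Taking the minimum, CNC milling must finish by hour 15 and start by 15 − 2 = hour 13.
Final packaging has no dependents, so it just needs to finish by hour 18. Starting by 18 − 3 = hour 15 achieves that.
Surface grinding feeds into final packaging (must start by hour 15, minus 2-hour gap → hour 13); so surface grinding must finish by hour 13 and therefore start by hour 12.
Cutting feeds CNC milling (must start by hour 13, minus 3-hour gap → hour 10); surface grinding (must start by hour 12); coating (must start by hour 16). Taking the minimum, cutting must finish by hour 10 and start by 10 − 7 = hour 3.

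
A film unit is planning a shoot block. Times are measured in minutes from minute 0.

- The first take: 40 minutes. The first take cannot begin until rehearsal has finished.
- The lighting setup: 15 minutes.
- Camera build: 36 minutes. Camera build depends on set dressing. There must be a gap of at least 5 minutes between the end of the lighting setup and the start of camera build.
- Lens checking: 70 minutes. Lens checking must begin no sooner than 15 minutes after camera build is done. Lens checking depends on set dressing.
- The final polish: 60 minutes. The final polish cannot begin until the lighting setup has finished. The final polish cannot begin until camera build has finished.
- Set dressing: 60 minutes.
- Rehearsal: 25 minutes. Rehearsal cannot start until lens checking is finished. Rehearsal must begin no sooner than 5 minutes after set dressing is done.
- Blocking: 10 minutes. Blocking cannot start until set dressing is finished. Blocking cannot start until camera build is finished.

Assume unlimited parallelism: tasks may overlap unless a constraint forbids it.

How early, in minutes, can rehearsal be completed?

The lighting setup has no prerequisites, so it starts at minute 0 and finishes at minute 15.
Set dressing has no prerequisites, so it starts at minute 0 and finishes at minute 60.
For camera build: set dressing (finishes minute 60); the lighting setup (finishes minute 15, plus 5-minute gap → minute 20). Taking the maximum gives a start of minute 60, and it finishes at 60 + 36 = minute 96.
Lens checking cannot start until camera build (finishes minute 96, plus 15-minute gap → minute 111); set dressing (finishes minute 60). The controlling bound is minute 111, so lens checking finishes at 111 + 70 = minute 181.
For rehearsal: lens checking (finishes minute 181); set dressing (finishes minute 60, plus 5-minute gap → minute 65). Taking the maximum gives a start of minute 181, and it finishes at 181 + 25 = minute 206.

206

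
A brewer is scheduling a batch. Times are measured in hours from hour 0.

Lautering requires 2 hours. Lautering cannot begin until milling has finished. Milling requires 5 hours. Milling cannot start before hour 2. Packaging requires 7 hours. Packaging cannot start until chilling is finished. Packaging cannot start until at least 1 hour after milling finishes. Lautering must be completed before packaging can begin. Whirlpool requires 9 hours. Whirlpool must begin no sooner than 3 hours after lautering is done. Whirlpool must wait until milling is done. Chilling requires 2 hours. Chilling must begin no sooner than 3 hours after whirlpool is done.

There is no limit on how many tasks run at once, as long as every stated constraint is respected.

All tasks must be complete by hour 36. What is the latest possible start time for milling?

Nothing follows packaging; the deadline of hour 36 is its only limit. It must start by 36 − 7 = hour 29.
Chilling must finish before packaging (must start by hour 29). With a 2-hour duration, chilling must start by 29 − 2 = hour 27.
Whirlpool feeds into chilling (must start by hour 27, minus 3-hour gap → hour 24); so whirlpool must finish by hour 24 and therefore start by hour 15.
Lautering must finish in time for whirlpool (must start by hour 15, minus 3-hour gap → hour 12); packaging (must start by hour 29). The tightest is hour 12, so lautering must start by 12 − 2 = hour 10.
Milling has several dependents: lautering (must start by hour 10); whirlpool (must start by hour 15); packaging (must start by hour 29, minus 1-hour gap → hour 28). The earliest of those limits is hour 10, so milling must start by 10 − 5 = hour 5.

5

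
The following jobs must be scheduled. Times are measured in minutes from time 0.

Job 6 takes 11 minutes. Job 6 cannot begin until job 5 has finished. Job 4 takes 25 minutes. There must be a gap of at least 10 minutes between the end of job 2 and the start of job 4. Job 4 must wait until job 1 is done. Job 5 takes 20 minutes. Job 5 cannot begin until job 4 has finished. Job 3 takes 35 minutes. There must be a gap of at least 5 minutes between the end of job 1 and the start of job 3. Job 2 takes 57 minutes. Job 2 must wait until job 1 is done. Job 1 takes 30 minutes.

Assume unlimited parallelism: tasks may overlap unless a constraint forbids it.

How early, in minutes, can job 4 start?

97

Job 1 can start immediately at minute 0; it finishes at minute 30.
Job 2 cannot begin until job 1 (finishes minute 30). It runs from minute 30 to 30 + 57 = minute 87.
Job 4 waits on job 2 (finishes minute 87, plus 10-minute gap → minute 97); job 1 (finishes minute 30). The latest of these is minute 97, which is the earliest job 4 can start.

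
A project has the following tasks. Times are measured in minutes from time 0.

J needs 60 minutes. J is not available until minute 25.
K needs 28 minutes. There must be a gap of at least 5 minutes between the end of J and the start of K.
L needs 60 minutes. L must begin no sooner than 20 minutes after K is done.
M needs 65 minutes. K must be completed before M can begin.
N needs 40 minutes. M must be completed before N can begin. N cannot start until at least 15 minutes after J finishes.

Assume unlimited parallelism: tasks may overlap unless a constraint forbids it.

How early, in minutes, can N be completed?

J waits on its own release at minute 25, so it starts at minute 25 and finishes at 25 + 60 = minute 85.
After J (finishes minute 85, plus 5-minute gap → minute 90), K can start at minute 90 and finishes at minute 118.
After K (finishes minute 118), M can start at minute 118 and finishes at minute 183.
N cannot start until M (finishes minute 183); J (finishes minute 85, plus 15-minute gap → minute 100). The controlling bound is minute 183, so N finishes at 183 + 40 = minute 223.

223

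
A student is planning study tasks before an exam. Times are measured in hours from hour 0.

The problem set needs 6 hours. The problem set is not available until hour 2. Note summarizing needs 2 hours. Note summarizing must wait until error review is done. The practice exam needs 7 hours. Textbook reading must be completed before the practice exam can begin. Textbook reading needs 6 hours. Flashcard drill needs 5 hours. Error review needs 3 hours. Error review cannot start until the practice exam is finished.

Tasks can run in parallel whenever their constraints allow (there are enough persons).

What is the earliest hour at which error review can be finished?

Nothing blocks textbook reading, so it runs from hour 0 to hour 6.
The practice exam waits on textbook reading (finishes hour 6), so it starts at hour 6 and finishes at 6 + 7 = hour 13.
Error review waits on the practice exam (finishes hour 13), so it starts at hour 13 and finishes at 13 + 3 = hour 16.

16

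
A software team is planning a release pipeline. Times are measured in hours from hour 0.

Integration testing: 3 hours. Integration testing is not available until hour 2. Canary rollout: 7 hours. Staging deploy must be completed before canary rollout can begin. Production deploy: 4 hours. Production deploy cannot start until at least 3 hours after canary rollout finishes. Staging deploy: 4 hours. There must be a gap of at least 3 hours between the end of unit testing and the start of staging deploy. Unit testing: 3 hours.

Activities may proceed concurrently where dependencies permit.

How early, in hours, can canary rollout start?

Nothing blocks unit testing, so it runs from hour 0 to hour 3.
After unit testing (finishes hour 3, plus 3-hour gap → hour 6), staging deploy can start at hour 6 and finishes at hour 10.
Canary rollout waits on staging deploy (finishes hour 10), so the earliest it can start is hour 10.

10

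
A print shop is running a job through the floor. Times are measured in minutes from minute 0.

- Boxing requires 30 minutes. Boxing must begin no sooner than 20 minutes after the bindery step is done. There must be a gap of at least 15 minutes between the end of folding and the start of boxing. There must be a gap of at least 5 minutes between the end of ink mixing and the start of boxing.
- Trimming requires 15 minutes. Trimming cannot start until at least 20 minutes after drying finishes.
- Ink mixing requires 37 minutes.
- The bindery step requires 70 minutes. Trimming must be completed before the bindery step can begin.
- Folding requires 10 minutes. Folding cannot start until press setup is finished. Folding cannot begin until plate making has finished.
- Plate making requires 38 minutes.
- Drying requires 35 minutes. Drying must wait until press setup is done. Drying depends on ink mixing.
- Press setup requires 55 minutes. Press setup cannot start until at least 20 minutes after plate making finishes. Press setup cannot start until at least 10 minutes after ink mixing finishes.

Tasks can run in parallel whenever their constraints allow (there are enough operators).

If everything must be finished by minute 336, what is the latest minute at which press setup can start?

91

Boxing must finish by minute 336; it takes 30 minutes, so it must start by 336 − 30 = minute 306.
Since boxing (must start by minute 306, minus 20-minute gap → minute 286) depends on it, the bindery step must finish by minute 286. Backing off its 70-minute duration gives a latest start of minute 216.
Trimming must finish before the bindery step (must start by minute 216). With a 15-minute duration, trimming must start by 216 − 15 = minute 201.
Since trimming (must start by minute 201, minus 20-minute gap → minute 181) depends on it, drying must finish by minute 181. Backing off its 35-minute duration gives a latest start of minute 146.
Since boxing (must start by minute 306, minus 15-minute gap → minute 291) depends on it, folding must finish by minute 291. Backing off its 10-minute duration gives a latest start of minute 281.
Press setup feeds drying (must start by minute 146); folding (must start by minute 281). Taking the minimum, press setup must finish by minute 146 and start by 146 − 55 = minute 91.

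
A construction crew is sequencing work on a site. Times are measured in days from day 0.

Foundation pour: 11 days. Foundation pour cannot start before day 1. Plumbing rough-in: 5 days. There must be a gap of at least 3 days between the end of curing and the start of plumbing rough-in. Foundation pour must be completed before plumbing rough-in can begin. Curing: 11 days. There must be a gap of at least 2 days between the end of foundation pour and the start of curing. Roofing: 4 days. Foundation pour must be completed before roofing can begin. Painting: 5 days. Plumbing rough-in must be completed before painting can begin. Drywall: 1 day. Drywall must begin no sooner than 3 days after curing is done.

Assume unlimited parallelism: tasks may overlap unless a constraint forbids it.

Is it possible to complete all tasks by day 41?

Yes

Foundation pour cannot begin until its own release at day 1. It runs from day 1 to 1 + 11 = day 12.
Roofing waits on foundation pour (finishes day 12), so it starts at day 12 and finishes at 12 + 4 = day 16.
After foundation pour (finishes day 12, plus 2-day gap → day 14), curing can start at day 14 and finishes at day 25.
Drywall waits on curing (finishes day 25, plus 3-day gap → day 28), so it starts at day 28 and finishes at 28 + 1 = day 29.
Plumbing rough-in has to wait for curing (finishes day 25, plus 3-day gap → day 28); foundation pour (finishes day 12). The latest of these is day 28, so plumbing rough-in runs day 28 to 28 + 5 = day 33.
Painting waits on plumbing rough-in (finishes day 33), so it starts at day 33 and finishes at 33 + 5 = day 38.
Every task is finished by day 38, which is no later than the deadline of 41, so the schedule is feasible.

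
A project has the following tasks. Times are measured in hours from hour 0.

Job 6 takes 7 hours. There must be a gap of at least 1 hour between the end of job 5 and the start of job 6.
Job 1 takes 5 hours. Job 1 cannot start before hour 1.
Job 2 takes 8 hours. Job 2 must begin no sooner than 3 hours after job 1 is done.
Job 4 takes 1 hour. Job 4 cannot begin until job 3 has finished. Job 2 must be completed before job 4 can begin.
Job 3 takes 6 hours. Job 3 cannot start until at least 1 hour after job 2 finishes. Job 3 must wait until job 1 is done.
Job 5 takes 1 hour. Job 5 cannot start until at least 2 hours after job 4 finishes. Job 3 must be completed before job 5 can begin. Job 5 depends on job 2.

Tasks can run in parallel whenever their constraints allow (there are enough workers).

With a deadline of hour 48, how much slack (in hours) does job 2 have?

After its own release at hour 1, job 1 can start at hour 1 and finishes at hour 6.
After job 1 (finishes hour 6, plus 3-hour gap → hour 9), job 2 can start at hour 9 and finishes at hour 17.

Working backward from the deadline:
Job 6 must finish by hour 48; it takes 7 hours, so it must start by 48 − 7 = hour 41.
Job 5 has to be done before job 6 (must start by hour 41, minus 1-hour gap → hour 40). That means finishing by hour 40, i.e. starting by 40 − 1 = hour 39.
Job 4 feeds into job 5 (must start by hour 39, minus 2-hour gap → hour 37); so job 4 must finish by hour 37 and therefore start by hour 36.
For job 3: job 4 (must start by hour 36); job 5 (must start by hour 39). The most restrictive is hour 36; with a 6-hour duration, job 3 must start by hour 30.
For job 2: job 3 (must start by hour 30, minus 1-hour gap → hour 29); job 4 (must start by hour 36); job 5 (must start by hour 39). The most restrictive is hour 29; with an 8-hour duration, job 2 must start by hour 21.
So job 2 can start as early as hour 9 and as late as hour 21, giving 21 − 9 = 12 hours of slack.

12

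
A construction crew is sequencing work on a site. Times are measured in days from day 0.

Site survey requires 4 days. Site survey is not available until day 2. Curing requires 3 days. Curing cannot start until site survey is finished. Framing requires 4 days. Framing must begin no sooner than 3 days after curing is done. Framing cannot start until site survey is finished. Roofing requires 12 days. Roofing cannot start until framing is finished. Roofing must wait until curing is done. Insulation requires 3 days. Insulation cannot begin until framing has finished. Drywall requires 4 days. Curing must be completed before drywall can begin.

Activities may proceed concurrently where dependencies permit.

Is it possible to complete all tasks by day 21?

No

After its own release at day 2, site survey can start at day 2 and finishes at day 6.
Curing waits on site survey (finishes day 6), so it starts at day 6 and finishes at 6 + 3 = day 9.
Drywall cannot begin until curing (finishes day 9). It runs from day 9 to 9 + 4 = day 13.
Framing needs all of curing (finishes day 9, plus 3-day gap → day 12); site survey (finishes day 6). That puts its earliest start at day 12; it finishes at 12 + 4 = day 16.
Insulation cannot begin until framing (finishes day 16). It runs from day 16 to 16 + 3 = day 19.
For roofing: framing (finishes day 16); curing (finishes day 9). Taking the maximum gives a start of day 16, and it finishes at 16 + 12 = day 28.
The earliest everything can be done is day 28, which is after the deadline of 21, so it is not possible.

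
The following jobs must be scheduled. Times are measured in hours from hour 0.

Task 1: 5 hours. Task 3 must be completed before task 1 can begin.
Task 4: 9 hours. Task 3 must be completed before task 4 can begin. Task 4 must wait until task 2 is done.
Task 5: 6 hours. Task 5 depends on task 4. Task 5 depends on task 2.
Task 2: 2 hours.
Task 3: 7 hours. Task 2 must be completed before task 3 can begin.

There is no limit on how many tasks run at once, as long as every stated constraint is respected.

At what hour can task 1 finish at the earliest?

Task 2 has no prerequisites, so it starts at hour 0 and finishes at hour 2.
Task 3 cannot begin until task 2 (finishes hour 2). It runs from hour 2 to 2 + 7 = hour 9.
Task 1 waits on task 3 (finishes hour 9), so it starts at hour 9 and finishes at 9 + 5 = hour 14.

14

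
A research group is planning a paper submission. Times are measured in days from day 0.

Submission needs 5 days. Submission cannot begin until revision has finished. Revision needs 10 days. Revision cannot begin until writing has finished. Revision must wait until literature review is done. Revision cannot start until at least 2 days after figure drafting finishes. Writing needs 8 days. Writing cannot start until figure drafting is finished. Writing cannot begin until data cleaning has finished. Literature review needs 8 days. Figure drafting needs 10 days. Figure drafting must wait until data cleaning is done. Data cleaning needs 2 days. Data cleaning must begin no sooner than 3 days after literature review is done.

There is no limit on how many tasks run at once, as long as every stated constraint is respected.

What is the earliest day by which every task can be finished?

46

Literature review has no prerequisites, so it starts at day 0 and finishes at day 8.
Data cleaning cannot begin until literature review (finishes day 8, plus 3-day gap → day 11). It runs from day 11 to 11 + 2 = day 13.
Figure drafting waits on data cleaning (finishes day 13), so it starts at day 13 and finishes at 13 + 10 = day 23.
Writing has to wait for figure drafting (finishes day 23); data cleaning (finishes day 13). The latest of these is day 23, so writing runs day 23 to 23 + 8 = day 31.
Revision cannot start until writing (finishes day 31); literature review (finishes day 8); figure drafting (finishes day 23, plus 2-day gap → day 25). The controlling bound is day 31, so revision finishes at 31 + 10 = day 41.
Submission cannot begin until revision (finishes day 41). It runs from day 41 to 41 + 5 = day 46.
All tasks are finished once the last one completes. Finish times: Literature review at 8, Data cleaning at 13, Figure drafting at 23, Writing at 31, Revision at 41, Submission at 46. The latest is day 46.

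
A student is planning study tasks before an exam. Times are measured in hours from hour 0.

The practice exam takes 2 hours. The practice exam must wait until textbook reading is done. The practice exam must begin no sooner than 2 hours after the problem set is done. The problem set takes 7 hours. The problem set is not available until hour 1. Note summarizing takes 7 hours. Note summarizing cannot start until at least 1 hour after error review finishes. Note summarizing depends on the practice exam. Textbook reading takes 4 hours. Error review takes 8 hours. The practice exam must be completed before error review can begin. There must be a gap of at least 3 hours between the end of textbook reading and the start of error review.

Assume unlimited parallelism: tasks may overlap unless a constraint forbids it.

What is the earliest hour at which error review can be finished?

The problem set cannot begin until its own release at hour 1. It runs from hour 1 to 1 + 7 = hour 8.
Textbook reading has no prerequisites, so it starts at hour 0 and finishes at hour 4.
The practice exam cannot start until textbook reading (finishes hour 4); the problem set (finishes hour 8, plus 2-hour gap → hour 10). The controlling bound is hour 10, so the practice exam finishes at 10 + 2 = hour 12.
Error review cannot start until the practice exam (finishes hour 12); textbook reading (finishes hour 4, plus 3-hour gap → hour 7). The controlling bound is hour 12, so error review finishes at 12 + 8 = hour 20.

20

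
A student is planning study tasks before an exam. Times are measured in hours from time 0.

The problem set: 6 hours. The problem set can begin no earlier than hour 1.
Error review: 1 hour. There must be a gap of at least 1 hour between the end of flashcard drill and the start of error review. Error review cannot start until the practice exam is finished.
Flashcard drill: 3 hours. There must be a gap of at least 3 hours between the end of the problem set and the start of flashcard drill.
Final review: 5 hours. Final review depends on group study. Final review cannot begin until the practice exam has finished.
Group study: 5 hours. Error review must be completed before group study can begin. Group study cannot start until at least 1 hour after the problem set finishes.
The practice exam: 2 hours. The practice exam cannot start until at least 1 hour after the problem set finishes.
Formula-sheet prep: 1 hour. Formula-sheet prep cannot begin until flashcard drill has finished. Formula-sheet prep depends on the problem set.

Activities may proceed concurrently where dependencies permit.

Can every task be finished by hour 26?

The problem set cannot begin until its own release at hour 1. It runs from hour 1 to 1 + 6 = hour 7.
The practice exam cannot begin until the problem set (finishes hour 7, plus 1-hour gap → hour 8). It runs from hour 8 to 8 + 2 = hour 10.
After the problem set (finishes hour 7, plus 3-hour gap → hour 10), flashcard drill can start at hour 10 and finishes at hour 13.
Formula-sheet prep cannot start until flashcard drill (finishes hour 13); the problem set (finishes hour 7). The controlling bound is hour 13, so formula-sheet prep finishes at 13 + 1 = hour 14.
Error review has to wait for flashcard drill (finishes hour 13, plus 1-hour gap → hour 14); the practice exam (finishes hour 10). The latest of these is hour 14, so error review runs hour 14 to 14 + 1 = hour 15.
For group study: error review (finishes hour 15); the problem set (finishes hour 7, plus 1-hour gap → hour 8). Taking the maximum gives a start of hour 15, and it finishes at 15 + 5 = hour 20.
Final review needs all of group study (finishes hour 20); the practice exam (finishes hour 10). That puts its earliest start at hour 20; it finishes at 20 + 5 = hour 25.
Every task is finished by hour 25, which is no later than the deadline of 26, so the schedule is feasible.

Yes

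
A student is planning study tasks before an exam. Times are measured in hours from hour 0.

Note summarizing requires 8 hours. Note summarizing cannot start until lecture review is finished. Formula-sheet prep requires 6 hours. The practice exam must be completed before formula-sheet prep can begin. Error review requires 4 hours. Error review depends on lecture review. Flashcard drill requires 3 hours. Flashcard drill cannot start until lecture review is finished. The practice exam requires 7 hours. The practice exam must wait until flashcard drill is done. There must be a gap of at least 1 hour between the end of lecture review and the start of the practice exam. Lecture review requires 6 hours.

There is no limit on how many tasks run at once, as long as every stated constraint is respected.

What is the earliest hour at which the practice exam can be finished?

16

Nothing blocks lecture review, so it runs from hour 0 to hour 6.
Flashcard drill cannot begin until lecture review (finishes hour 6). It runs from hour 6 to 6 + 3 = hour 9.
The practice exam cannot start until flashcard drill (finishes hour 9); lecture review (finishes hour 6, plus 1-hour gap → hour 7). The controlling bound is hour 9, so the practice exam finishes at 9 + 7 = hour 16.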